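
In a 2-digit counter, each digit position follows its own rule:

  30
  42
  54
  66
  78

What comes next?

First digit: 3, 4, 5, 6, 7 → 8 (+1 each step, mod 10).
Second digit: +2 each step, mod 10; 0, 2, 4, 6, 8 → 0.
So the next tag is 80.

80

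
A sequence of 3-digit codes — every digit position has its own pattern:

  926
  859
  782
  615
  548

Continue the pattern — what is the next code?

First digit — −1 each step, mod 10: 9, 8, 7, 6, 5 → 4.
Second digit: +3 each step, mod 10; 2, 5, 8, 1, 4 → 7.
Third digit: +3 each step, mod 10, so 6, 9, 2, 5, 8 → 1.
Putting it together: 471.

471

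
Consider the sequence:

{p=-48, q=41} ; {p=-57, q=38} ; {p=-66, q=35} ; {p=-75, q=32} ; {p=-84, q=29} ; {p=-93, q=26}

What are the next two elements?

{p=-102, q=23}, {p=-111, q=20}

P: −9 each step, so -48, -57, -66, -75, -84, -93 → -102 → -111.
Q: 41, 38, 35, 32, 29, 26 → 23 → 20 (−3 each step).
So the next two elements are {p=-102, q=23} and {p=-111, q=20}.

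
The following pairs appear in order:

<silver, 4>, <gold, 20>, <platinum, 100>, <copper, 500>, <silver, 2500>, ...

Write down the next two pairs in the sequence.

Metal — repeats silver → gold → platinum → copper: silver, gold, platinum, copper, silver → gold → platinum.
Second component goes 4, 20, 100, 500, 2500 → 12500 → 62500 (×5 each step).
Putting the parts together: <gold, 12500> and then <platinum, 62500>.

<gold, 12500>, <platinum, 62500>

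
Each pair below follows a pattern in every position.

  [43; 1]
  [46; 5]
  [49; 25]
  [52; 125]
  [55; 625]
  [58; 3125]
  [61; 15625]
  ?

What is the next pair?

First slot: +3 each step, so 43, 46, 49, 52, 55, 58, 61 → 64.
Second slot: ×5 each step, so 1, 5, 25, 125, 625, 3125, 15625 → 78125.
Putting it together: [64; 78125].

[64; 78125]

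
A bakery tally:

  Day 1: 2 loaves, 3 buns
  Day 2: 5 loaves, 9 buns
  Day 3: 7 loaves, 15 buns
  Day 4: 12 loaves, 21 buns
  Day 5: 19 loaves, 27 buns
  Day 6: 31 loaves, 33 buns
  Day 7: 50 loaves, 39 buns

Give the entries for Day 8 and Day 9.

81 loaves, 45 buns; 131 loaves, 51 buns

Loaves goes 2, 5, 7, 12, 19, 31, 50 → 81 → 131 (each term is the sum of the two before it).
Buns: 3, 9, 15, 21, 27, 33, 39 → 45 → 51 (+6 each step).
So the next two rows are 81 loaves, 45 buns and 131 loaves, 51 buns.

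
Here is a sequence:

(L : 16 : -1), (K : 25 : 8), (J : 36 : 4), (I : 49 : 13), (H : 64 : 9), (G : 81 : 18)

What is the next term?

Letter: letters move back 1 place in the alphabet; L, K, J, I, H, G → F.
Second coordinate: 16, 25, 36, 49, 64, 81 → 100 (perfect squares: 4², 5², 6², …).
Third coordinate: -1, 8, 4, 13, 9, 18 → 14 (alternating steps +9, −4, +9, −4, …).
So the next term is (F : 100 : 14).

(F : 100 : 14)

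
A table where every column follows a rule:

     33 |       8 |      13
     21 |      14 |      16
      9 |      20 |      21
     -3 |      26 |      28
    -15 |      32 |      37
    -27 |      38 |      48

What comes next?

First component — −12 each step: 33, 21, 9, -3, -15, -27 → -39.
Second component goes 8, 14, 20, 26, 32, 38 → 44 (+6 each step).
Third component — differences are 3, 5, 7, … (increasing by 2 each time): 13, 16, 21, 28, 37, 48 → 61.
So the next line is -39  44  61.

-39  44  61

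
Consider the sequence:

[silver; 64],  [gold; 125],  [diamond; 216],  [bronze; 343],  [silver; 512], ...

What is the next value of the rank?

Rank goes silver, gold, diamond, bronze, silver → gold (repeats silver → gold → diamond → bronze).

gold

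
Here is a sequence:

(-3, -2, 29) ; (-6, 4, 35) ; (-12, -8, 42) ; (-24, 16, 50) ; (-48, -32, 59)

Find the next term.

(-96, 64, 69)

First component goes -3, -6, -12, -24, -48 → -96 (×2 each step).
Second component goes -2, 4, -8, 16, -32 → 64 (×(-2) each step).
Third component — differences are 6, 7, 8, … (increasing by 1 each time): 29, 35, 42, 50, 59 → 69.
Combining the parts gives (-96, 64, 69).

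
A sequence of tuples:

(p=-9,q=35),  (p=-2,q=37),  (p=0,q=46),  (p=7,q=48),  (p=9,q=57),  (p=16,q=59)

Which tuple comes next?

P goes -9, -2, 0, 7, 9, 16 → 18 (alternating steps +7, +2, +7, +2, …).
Q — alternating steps +2, +9, +2, +9, …: 35, 37, 46, 48, 57, 59 → 68.
Combining the parts gives (p=18,q=68).

(p=18,q=68)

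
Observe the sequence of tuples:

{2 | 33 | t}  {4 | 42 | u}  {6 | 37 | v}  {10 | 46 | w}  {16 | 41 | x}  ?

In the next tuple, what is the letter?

y

First coordinate — each term is the sum of the two before it: 2, 4, 6, 10, 16 → 26.
Second coordinate goes 33, 42, 37, 46, 41 → 50 (alternating steps +9, −5, +9, −5, …).
Letter — letters move forward 1 place in the alphabet: t, u, v, w, x → y.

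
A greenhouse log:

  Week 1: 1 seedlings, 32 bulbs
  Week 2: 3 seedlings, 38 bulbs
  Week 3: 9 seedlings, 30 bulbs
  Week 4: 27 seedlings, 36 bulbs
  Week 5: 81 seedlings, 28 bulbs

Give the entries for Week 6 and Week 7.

243 seedlings, 34 bulbs; 729 seedlings, 26 bulbs

Seedlings: ×3 each step; 1, 3, 9, 27, 81 → 243 → 729.
Bulbs: alternating steps +6, −8, +6, −8, …; 32, 38, 30, 36, 28 → 34 → 26.
Putting the parts together: 243 seedlings, 34 bulbs and then 729 seedlings, 26 bulbs.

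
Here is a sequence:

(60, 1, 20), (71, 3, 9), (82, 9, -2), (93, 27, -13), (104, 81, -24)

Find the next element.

(115, 243, -35)

First component: +11 each step; 60, 71, 82, 93, 104 → 115.
Second component goes 1, 3, 9, 27, 81 → 243 (×3 each step).
For the third component, together with the first component always sums to 80: 20, 9, -2, -13, -24 → -35.
So the next element is (115, 243, -35).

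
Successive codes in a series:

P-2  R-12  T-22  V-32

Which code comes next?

X-42

Letter — letters move forward 2 places in the alphabet: P, R, T, V → X.
Second component: 2, 12, 22, 32 → 42 (+10 each step).
Putting it together: X-42.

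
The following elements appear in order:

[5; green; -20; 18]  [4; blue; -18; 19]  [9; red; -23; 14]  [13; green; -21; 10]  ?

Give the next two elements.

First part — each term is the sum of the two before it: 5, 4, 9, 13 → 22 → 35.
Colour: repeats green → blue → red; green, blue, red, green → blue → red.
Third part goes -20, -18, -23, -21 → -26 → -24 (alternating steps +2, −5, +2, −5, …).
Fourth part goes 18, 19, 14, 10 → 1 → -12 (together with the first part always sums to 23).
Putting the parts together: [22; blue; -26; 1] and then [35; red; -24; -12].

[22; blue; -26; 1], [35; red; -24; -12]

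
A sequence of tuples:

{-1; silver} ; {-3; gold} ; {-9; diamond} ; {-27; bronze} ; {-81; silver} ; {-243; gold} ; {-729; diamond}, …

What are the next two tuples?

{-2187; bronze}, {-6561; silver}

First part: -1, -3, -9, -27, -81, -243, -729 → -2187 → -6561 (×3 each step).
Rank: silver, gold, diamond, bronze, silver, gold, diamond → bronze → silver (repeats silver → gold → diamond → bronze).
So the next two tuples are {-2187; bronze} and {-6561; silver}.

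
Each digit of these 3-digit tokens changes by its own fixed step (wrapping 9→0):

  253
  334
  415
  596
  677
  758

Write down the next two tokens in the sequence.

839, 910

First digit goes 2, 3, 4, 5, 6, 7 → 8 → 9 (+1 each step, mod 10).
Second digit goes 5, 3, 1, 9, 7, 5 → 3 → 1 (−2 each step, mod 10).
Third digit: +1 each step, mod 10; 3, 4, 5, 6, 7, 8 → 9 → 0.
Putting the parts together: 839 and then 910.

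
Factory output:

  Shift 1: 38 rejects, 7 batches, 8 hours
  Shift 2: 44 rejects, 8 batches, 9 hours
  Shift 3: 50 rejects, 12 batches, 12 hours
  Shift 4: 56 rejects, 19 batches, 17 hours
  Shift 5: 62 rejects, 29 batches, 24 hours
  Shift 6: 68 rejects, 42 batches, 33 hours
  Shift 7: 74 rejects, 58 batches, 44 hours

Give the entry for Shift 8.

Rejects goes 38, 44, 50, 56, 62, 68, 74 → 80 (+6 each step).
Batches: differences are 1, 4, 7, … (increasing by 3 each time); 7, 8, 12, 19, 29, 42, 58 → 77.
For the hours, differences are 1, 3, 5, … (increasing by 2 each time): 8, 9, 12, 17, 24, 33, 44 → 57.
Putting it together: 80 rejects, 77 batches, 57 hours.

80 rejects, 77 batches, 57 hours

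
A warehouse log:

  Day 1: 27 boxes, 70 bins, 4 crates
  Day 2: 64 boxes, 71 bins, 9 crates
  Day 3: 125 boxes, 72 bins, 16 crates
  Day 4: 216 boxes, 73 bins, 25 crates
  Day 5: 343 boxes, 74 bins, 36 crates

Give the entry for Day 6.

512 boxes, 75 bins, 49 crates

For the boxes, perfect cubes: 3³, 4³, 5³, …: 27, 64, 125, 216, 343 → 512.
Bins: +1 each step, so 70, 71, 72, 73, 74 → 75.
Crates: perfect squares: 2², 3², 4², …; 4, 9, 16, 25, 36 → 49.
Putting it together: 512 boxes, 75 bins, 49 crates.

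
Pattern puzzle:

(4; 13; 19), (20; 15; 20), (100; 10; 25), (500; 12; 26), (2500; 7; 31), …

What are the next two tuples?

First entry: ×5 each step, so 4, 20, 100, 500, 2500 → 12500 → 62500.
Second entry goes 13, 15, 10, 12, 7 → 9 → 4 (alternating steps +2, −5, +2, −5, …).
Third entry — alternating steps +1, +5, +1, +5, …: 19, 20, 25, 26, 31 → 32 → 37.
Putting the parts together: (12500; 9; 32) and then (62500; 4; 37).

(12500; 9; 32), (62500; 4; 37)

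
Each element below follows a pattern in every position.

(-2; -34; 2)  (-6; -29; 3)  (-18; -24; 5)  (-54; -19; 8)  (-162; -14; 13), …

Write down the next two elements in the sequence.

First entry: ×3 each step, so -2, -6, -18, -54, -162 → -486 → -1458.
Second entry goes -34, -29, -24, -19, -14 → -9 → -4 (+5 each step).
Third entry goes 2, 3, 5, 8, 13 → 21 → 34 (each term is the sum of the two before it).
So the next two elements are (-486; -9; 21) and (-1458; -4; 34).

(-486; -9; 21), (-1458; -4; 34)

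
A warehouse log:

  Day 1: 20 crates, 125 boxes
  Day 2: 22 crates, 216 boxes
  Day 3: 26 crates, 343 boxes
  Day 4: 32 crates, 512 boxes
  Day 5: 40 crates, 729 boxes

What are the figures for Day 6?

Crates: differences are 2, 4, 6, … (increasing by 2 each time), so 20, 22, 26, 32, 40 → 50.
Boxes — perfect cubes: 5³, 6³, 7³, …: 125, 216, 343, 512, 729 → 1000.
So the next row is 50 crates, 1000 boxes.

50 crates, 1000 boxes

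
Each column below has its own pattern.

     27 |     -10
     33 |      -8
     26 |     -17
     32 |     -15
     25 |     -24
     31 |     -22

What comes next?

First component — alternating steps +6, −7, +6, −7, …: 27, 33, 26, 32, 25, 31 → 24.
Second component: alternating steps +2, −9, +2, −9, …, so -10, -8, -17, -15, -24, -22 → -31.
Putting it together: 24  -31.

24  -31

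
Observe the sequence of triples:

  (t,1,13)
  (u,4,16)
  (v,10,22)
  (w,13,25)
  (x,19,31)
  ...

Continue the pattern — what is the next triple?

Letter goes t, u, v, w, x → y (letters move forward 1 place in the alphabet).
Second slot goes 1, 4, 10, 13, 19 → 22 (alternating steps +3, +6, +3, +6, …).
Third slot: 13, 16, 22, 25, 31 → 34 (always 12 more than the second slot).
So the next triple is (y,22,34).

(y,22,34)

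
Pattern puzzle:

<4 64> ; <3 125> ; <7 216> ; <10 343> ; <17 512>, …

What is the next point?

First part: each term is the sum of the two before it, so 4, 3, 7, 10, 17 → 27.
Second part: perfect cubes: 4³, 5³, 6³, …, so 64, 125, 216, 343, 512 → 729.
So the next point is <27 729>.

<27 729>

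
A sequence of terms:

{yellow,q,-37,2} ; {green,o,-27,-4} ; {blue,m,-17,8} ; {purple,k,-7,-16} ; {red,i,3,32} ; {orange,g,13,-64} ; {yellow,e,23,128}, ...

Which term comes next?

Colour: yellow, green, blue, purple, red, orange, yellow → green (repeats yellow → green → blue → purple → red → orange).
Letter: q, o, m, k, i, g, e → c (letters move back 2 places in the alphabet).
For the third value, +10 each step: -37, -27, -17, -7, 3, 13, 23 → 33.
Fourth value goes 2, -4, 8, -16, 32, -64, 128 → -256 (×(-2) each step).
So the next term is {green,c,33,-256}.

{green,c,33,-256}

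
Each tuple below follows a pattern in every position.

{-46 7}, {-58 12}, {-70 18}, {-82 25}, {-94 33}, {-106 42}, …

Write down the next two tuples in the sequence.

{-118 52}, {-130 63}

First entry — −12 each step: -46, -58, -70, -82, -94, -106 → -118 → -130.
For the second entry, differences are 5, 6, 7, … (increasing by 1 each time): 7, 12, 18, 25, 33, 42 → 52 → 63.
Putting the parts together: {-118 52} and then {-130 63}.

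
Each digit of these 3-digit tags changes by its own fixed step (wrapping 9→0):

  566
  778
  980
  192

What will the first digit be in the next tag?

For the first digit, +2 each step, mod 10: 5, 7, 9, 1 → 3.

3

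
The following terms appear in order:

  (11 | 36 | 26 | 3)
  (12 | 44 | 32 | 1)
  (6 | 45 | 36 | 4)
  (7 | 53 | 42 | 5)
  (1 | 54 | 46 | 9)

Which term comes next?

First entry — alternating steps +1, −6, +1, −6, …: 11, 12, 6, 7, 1 → 2.
For the second entry, alternating steps +8, +1, +8, +1, …: 36, 44, 45, 53, 54 → 62.
Third entry goes 26, 32, 36, 42, 46 → 52 (alternating steps +6, +4, +6, +4, …).
Fourth entry: each term is the sum of the two before it, so 3, 1, 4, 5, 9 → 14.
Combining the parts gives (2 | 62 | 52 | 14).

(2 | 62 | 52 | 14)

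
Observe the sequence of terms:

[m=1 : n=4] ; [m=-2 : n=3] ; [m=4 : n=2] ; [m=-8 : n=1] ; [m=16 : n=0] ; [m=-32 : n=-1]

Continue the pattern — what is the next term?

M: 1, -2, 4, -8, 16, -32 → 64 (×(-2) each step).
N goes 4, 3, 2, 1, 0, -1 → -2 (−1 each step).
Combining the parts gives [m=64 : n=-2].

[m=64 : n=-2]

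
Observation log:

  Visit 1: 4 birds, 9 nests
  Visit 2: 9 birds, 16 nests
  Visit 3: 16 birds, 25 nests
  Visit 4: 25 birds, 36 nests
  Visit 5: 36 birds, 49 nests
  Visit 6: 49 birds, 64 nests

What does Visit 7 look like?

Birds: 4, 9, 16, 25, 36, 49 → 64 (perfect squares: 2², 3², 4², …).
Nests — perfect squares: 3², 4², 5², …: 9, 16, 25, 36, 49, 64 → 81.
So the next record is 64 birds, 81 nests.

64 birds, 81 nests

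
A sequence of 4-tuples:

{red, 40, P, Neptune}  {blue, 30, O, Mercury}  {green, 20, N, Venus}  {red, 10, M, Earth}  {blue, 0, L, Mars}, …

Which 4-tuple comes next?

Colour: repeats red → blue → green, so red, blue, green, red, blue → green.
Second value: −10 each step; 40, 30, 20, 10, 0 → -10.
Letter: P, O, N, M, L → K (letters move back 1 place in the alphabet).
For the planet, runs through the planets Mercury→Neptune: Neptune, Mercury, Venus, Earth, Mars → Jupiter.
Combining the parts gives {green, -10, K, Jupiter}.

{green, -10, K, Jupiter}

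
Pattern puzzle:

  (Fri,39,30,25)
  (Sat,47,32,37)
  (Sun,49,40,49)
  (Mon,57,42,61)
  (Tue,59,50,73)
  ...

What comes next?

Day: Fri, Sat, Sun, Mon, Tue → Wed (runs through the weekdays Mon→Sun).
Second entry goes 39, 47, 49, 57, 59 → 67 (alternating steps +8, +2, +8, +2, …).
Third entry: alternating steps +2, +8, +2, +8, …; 30, 32, 40, 42, 50 → 52.
Fourth entry: +12 each step; 25, 37, 49, 61, 73 → 85.
Putting it together: (Wed,67,52,85).

(Wed,67,52,85)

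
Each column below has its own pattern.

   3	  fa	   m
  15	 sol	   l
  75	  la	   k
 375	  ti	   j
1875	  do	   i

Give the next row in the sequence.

First component: ×5 each step; 3, 15, 75, 375, 1875 → 9375.
For the note, runs through the solfège scale do→ti: fa, sol, la, ti, do → re.
Letter — letters move back 1 place in the alphabet: m, l, k, j, i → h.
Putting it together: 9375  re  h.

9375  re  h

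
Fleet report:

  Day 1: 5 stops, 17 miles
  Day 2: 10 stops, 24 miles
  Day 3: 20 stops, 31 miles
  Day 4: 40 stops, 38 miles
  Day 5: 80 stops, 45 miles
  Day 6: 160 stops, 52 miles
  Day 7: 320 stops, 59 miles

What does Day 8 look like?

640 stops, 66 miles

For the stops, ×2 each step: 5, 10, 20, 40, 80, 160, 320 → 640.
Miles: 17, 24, 31, 38, 45, 52, 59 → 66 (+7 each step).
So the next row is 640 stops, 66 miles.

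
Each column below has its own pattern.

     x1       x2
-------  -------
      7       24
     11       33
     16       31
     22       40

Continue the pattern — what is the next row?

29  38

Column x1 — differences are 4, 5, 6, … (increasing by 1 each time): 7, 11, 16, 22 → 29.
Column x2 — alternating steps +9, −2, +9, −2, …: 24, 33, 31, 40 → 38.
Putting it together: 29  38.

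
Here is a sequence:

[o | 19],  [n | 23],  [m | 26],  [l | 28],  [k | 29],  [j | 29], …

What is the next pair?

[i | 28]

Letter: letters move back 1 place in the alphabet, so o, n, m, l, k, j → i.
Second part: 19, 23, 26, 28, 29, 29 → 28 (differences are 4, 3, 2, … (decreasing by 1 each time)).
Putting it together: [i | 28].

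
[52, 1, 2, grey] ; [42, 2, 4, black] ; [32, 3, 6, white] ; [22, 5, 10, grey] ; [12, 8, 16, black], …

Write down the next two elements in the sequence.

[2, 13, 26, white], [-8, 21, 42, grey]

First slot: 52, 42, 32, 22, 12 → 2 → -8 (−10 each step).
Second slot: each term is the sum of the two before it, so 1, 2, 3, 5, 8 → 13 → 21.
Third slot: 2, 4, 6, 10, 16 → 26 → 42 (always 2 × the second slot).
Shade: grey, black, white, grey, black → white → grey (repeats grey → black → white).
Putting the parts together: [2, 13, 26, white] and then [-8, 21, 42, grey].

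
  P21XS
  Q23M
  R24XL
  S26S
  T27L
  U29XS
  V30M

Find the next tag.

Letter goes P, Q, R, S, T, U, V → W (letters move forward 1 place in the alphabet).
Second component: alternating steps +2, +1, +2, +1, …, so 21, 23, 24, 26, 27, 29, 30 → 32.
Size: repeats XS → M → XL → S → L, so XS, M, XL, S, L, XS, M → XL.
Combining the parts gives W32XL.

W32XL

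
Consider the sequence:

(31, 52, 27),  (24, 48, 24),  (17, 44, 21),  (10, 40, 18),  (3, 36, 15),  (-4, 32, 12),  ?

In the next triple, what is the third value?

First value: −7 each step; 31, 24, 17, 10, 3, -4 → -11.
Second value: 52, 48, 44, 40, 36, 32 → 28 (−4 each step).
Third value goes 27, 24, 21, 18, 15, 12 → 9 (−3 each step).

9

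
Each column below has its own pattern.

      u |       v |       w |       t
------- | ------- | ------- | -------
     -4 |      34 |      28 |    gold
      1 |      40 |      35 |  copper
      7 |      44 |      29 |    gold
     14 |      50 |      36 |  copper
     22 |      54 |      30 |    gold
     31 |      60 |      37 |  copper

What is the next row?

Column u: -4, 1, 7, 14, 22, 31 → 41 (differences are 5, 6, 7, … (increasing by 1 each time)).
Column v goes 34, 40, 44, 50, 54, 60 → 64 (alternating steps +6, +4, +6, +4, …).
Column w: alternating steps +7, −6, +7, −6, …; 28, 35, 29, 36, 30, 37 → 31.
For the column t, alternates gold ↔ copper: gold, copper, gold, copper, gold, copper → gold.
So the next row is 41  64  31  gold.

41  64  31  gold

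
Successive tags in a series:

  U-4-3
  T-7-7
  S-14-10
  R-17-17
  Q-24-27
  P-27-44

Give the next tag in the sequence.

Letter: U, T, S, R, Q, P → O (letters move back 1 place in the alphabet).
Second component goes 4, 7, 14, 17, 24, 27 → 34 (alternating steps +3, +7, +3, +7, …).
Third component — each term is the sum of the two before it: 3, 7, 10, 17, 27, 44 → 71.
Putting it together: O-34-71.

O-34-71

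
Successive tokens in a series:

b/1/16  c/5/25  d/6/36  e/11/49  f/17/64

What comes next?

Letter: letters move forward 1 place in the alphabet; b, c, d, e, f → g.
Second component goes 1, 5, 6, 11, 17 → 28 (each term is the sum of the two before it).
Third component goes 16, 25, 36, 49, 64 → 81 (perfect squares: 4², 5², 6², …).
Combining the parts gives g/28/81.

g/28/81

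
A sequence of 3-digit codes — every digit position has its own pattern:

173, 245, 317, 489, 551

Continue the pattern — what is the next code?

First digit goes 1, 2, 3, 4, 5 → 6 (+1 each step, mod 10).
Second digit — −3 each step, mod 10: 7, 4, 1, 8, 5 → 2.
Third digit: 3, 5, 7, 9, 1 → 3 (+2 each step, mod 10).
Combining the parts gives 623.

623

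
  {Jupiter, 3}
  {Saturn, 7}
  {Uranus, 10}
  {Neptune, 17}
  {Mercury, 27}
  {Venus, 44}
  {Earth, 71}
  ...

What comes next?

Planet: Jupiter, Saturn, Uranus, Neptune, Mercury, Venus, Earth → Mars (runs through the planets Mercury→Neptune).
Second coordinate: each term is the sum of the two before it, so 3, 7, 10, 17, 27, 44, 71 → 115.
Combining the parts gives {Mars, 115}.

{Mars, 115}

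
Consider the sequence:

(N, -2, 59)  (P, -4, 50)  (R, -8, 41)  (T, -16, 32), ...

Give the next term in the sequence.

(V, -32, 23)

Letter: N, P, R, T → V (letters move forward 2 places in the alphabet).
Second value — ×2 each step: -2, -4, -8, -16 → -32.
Third value: 59, 50, 41, 32 → 23 (−9 each step).
Putting it together: (V, -32, 23).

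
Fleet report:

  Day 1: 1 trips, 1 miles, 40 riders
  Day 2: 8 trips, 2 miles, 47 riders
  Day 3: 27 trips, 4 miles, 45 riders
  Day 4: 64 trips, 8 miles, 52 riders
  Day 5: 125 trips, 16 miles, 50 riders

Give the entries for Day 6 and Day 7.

216 trips, 32 miles, 57 riders; 343 trips, 64 miles, 55 riders

Trips: 1, 8, 27, 64, 125 → 216 → 343 (perfect cubes: 1³, 2³, 3³, …).
Miles goes 1, 2, 4, 8, 16 → 32 → 64 (×2 each step).
Riders: alternating steps +7, −2, +7, −2, …, so 40, 47, 45, 52, 50 → 57 → 55.
Putting the parts together: 216 trips, 32 miles, 57 riders and then 343 trips, 64 miles, 55 riders.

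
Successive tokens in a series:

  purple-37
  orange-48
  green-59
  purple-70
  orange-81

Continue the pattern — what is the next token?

green-92

For the colour, repeats purple → orange → green: purple, orange, green, purple, orange → green.
Second component goes 37, 48, 59, 70, 81 → 92 (+11 each step).
Putting it together: green-92.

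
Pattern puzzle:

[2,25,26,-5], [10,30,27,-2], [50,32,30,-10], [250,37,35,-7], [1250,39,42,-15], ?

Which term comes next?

First coordinate: 2, 10, 50, 250, 1250 → 6250 (×5 each step).
Second coordinate: alternating steps +5, +2, +5, +2, …, so 25, 30, 32, 37, 39 → 44.
Third coordinate: 26, 27, 30, 35, 42 → 51 (differences are 1, 3, 5, … (increasing by 2 each time)).
Fourth coordinate goes -5, -2, -10, -7, -15 → -12 (alternating steps +3, −8, +3, −8, …).
Combining the parts gives [6250,44,51,-12].

[6250,44,51,-12]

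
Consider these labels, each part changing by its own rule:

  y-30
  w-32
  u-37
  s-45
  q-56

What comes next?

o-70

Letter: letters move back 2 places in the alphabet, so y, w, u, s, q → o.
Second component goes 30, 32, 37, 45, 56 → 70 (differences are 2, 5, 8, … (increasing by 3 each time)).
Putting it together: o-70.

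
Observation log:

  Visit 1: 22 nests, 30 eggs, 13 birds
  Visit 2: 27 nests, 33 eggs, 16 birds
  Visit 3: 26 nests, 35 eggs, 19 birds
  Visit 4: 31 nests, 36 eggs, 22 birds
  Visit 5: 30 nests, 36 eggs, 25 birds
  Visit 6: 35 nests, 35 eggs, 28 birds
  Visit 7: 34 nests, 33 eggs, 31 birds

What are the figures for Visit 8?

Nests: alternating steps +5, −1, +5, −1, …, so 22, 27, 26, 31, 30, 35, 34 → 39.
Eggs — differences are 3, 2, 1, … (decreasing by 1 each time): 30, 33, 35, 36, 36, 35, 33 → 30.
Birds — +3 each step: 13, 16, 19, 22, 25, 28, 31 → 34.
Combining the parts gives 39 nests, 30 eggs, 34 birds.

39 nests, 30 eggs, 34 birds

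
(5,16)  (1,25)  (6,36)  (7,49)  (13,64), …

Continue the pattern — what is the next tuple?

(20,81)

First component — each term is the sum of the two before it: 5, 1, 6, 7, 13 → 20.
Second component goes 16, 25, 36, 49, 64 → 81 (perfect squares: 4², 5², 6², …).
Combining the parts gives (20,81).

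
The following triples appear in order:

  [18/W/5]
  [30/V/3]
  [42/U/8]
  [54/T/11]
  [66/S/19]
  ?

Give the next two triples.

For the first value, +12 each step: 18, 30, 42, 54, 66 → 78 → 90.
Letter: letters move back 1 place in the alphabet; W, V, U, T, S → R → Q.
Third value — each term is the sum of the two before it: 5, 3, 8, 11, 19 → 30 → 49.
Putting the parts together: [78/R/30] and then [90/Q/49].

[78/R/30], [90/Q/49]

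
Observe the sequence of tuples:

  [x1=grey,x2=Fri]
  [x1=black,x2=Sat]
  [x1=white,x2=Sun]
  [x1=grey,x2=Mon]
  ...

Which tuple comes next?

X1: repeats grey → black → white; grey, black, white, grey → black.
X2: runs through the weekdays Mon→Sun, so Fri, Sat, Sun, Mon → Tue.
Putting it together: [x1=black,x2=Tue].

[x1=black,x2=Tue]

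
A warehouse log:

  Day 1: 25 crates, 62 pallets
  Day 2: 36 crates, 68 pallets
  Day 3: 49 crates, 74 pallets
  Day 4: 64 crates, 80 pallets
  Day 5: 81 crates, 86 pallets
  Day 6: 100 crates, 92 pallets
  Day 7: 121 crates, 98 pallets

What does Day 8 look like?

Crates goes 25, 36, 49, 64, 81, 100, 121 → 144 (perfect squares: 5², 6², 7², …).
For the pallets, +6 each step: 62, 68, 74, 80, 86, 92, 98 → 104.
Putting it together: 144 crates, 104 pallets.

144 crates, 104 pallets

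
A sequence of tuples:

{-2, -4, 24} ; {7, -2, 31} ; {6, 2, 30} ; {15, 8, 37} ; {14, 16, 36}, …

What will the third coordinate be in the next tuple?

First coordinate: -2, 7, 6, 15, 14 → 23 (alternating steps +9, −1, +9, −1, …).
Second coordinate goes -4, -2, 2, 8, 16 → 26 (differences are 2, 4, 6, … (increasing by 2 each time)).
Third coordinate: alternating steps +7, −1, +7, −1, …, so 24, 31, 30, 37, 36 → 43.

43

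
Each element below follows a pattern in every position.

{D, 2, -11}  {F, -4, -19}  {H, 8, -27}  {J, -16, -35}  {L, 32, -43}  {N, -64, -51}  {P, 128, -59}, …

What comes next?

{R, -256, -67}

Letter goes D, F, H, J, L, N, P → R (letters move forward 2 places in the alphabet).
Second component: 2, -4, 8, -16, 32, -64, 128 → -256 (×(-2) each step).
Third component: −8 each step, so -11, -19, -27, -35, -43, -51, -59 → -67.
Putting it together: {R, -256, -67}.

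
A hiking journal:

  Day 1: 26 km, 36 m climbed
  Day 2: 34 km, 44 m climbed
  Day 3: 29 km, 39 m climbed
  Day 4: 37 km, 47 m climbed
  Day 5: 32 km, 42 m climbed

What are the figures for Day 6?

Km: alternating steps +8, −5, +8, −5, …; 26, 34, 29, 37, 32 → 40.
M climbed — always 10 more than the km: 36, 44, 39, 47, 42 → 50.
Putting it together: 40 km, 50 m climbed.

40 km, 50 m climbed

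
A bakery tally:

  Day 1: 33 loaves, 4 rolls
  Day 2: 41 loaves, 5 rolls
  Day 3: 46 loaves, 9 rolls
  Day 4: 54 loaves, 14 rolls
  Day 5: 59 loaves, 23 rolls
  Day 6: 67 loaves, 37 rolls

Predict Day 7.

Loaves: alternating steps +8, +5, +8, +5, …; 33, 41, 46, 54, 59, 67 → 72.
Rolls — each term is the sum of the two before it: 4, 5, 9, 14, 23, 37 → 60.
So the next line is 72 loaves, 60 rolls.

72 loaves, 60 rolls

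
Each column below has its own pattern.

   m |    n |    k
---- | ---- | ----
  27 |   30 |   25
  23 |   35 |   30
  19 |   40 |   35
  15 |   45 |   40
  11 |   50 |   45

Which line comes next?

Column m goes 27, 23, 19, 15, 11 → 7 (−4 each step).
Column n: +5 each step; 30, 35, 40, 45, 50 → 55.
Column k: always 5 less than the column n; 25, 30, 35, 40, 45 → 50.
Putting it together: 7  55  50.

7  55  50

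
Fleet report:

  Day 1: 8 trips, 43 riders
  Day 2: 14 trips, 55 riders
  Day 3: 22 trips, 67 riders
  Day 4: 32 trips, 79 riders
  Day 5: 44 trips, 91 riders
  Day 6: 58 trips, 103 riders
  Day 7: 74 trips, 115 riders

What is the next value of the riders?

Riders goes 43, 55, 67, 79, 91, 103, 115 → 127 (+12 each step).

127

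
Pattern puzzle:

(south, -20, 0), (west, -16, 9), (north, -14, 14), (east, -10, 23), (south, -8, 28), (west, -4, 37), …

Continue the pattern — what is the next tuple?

(north, -2, 42)

Direction goes south, west, north, east, south, west → north (repeats south → west → north → east).
Second slot: alternating steps +4, +2, +4, +2, …; -20, -16, -14, -10, -8, -4 → -2.
Third slot: alternating steps +9, +5, +9, +5, …, so 0, 9, 14, 23, 28, 37 → 42.
So the next tuple is (north, -2, 42).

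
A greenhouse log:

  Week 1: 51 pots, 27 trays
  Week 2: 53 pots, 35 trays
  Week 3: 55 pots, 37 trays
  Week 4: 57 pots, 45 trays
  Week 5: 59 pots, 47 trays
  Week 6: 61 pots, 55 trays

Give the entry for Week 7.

63 pots, 57 trays

Pots: +2 each step; 51, 53, 55, 57, 59, 61 → 63.
For the trays, alternating steps +8, +2, +8, +2, …: 27, 35, 37, 45, 47, 55 → 57.
Putting it together: 63 pots, 57 trays.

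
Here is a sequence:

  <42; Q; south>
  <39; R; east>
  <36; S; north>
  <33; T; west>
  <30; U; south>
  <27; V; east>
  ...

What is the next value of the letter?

W

Letter goes Q, R, S, T, U, V → W (letters move forward 1 place in the alphabet).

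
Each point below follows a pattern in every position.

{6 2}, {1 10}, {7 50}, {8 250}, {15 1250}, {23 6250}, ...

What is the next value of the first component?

38

For the first component, each term is the sum of the two before it: 6, 1, 7, 8, 15, 23 → 38.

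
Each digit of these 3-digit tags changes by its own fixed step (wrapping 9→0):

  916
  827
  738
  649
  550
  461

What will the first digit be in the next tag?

First digit goes 9, 8, 7, 6, 5, 4 → 3 (−1 each step, mod 10).

3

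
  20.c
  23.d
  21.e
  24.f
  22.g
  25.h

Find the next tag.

First component goes 20, 23, 21, 24, 22, 25 → 23 (alternating steps +3, −2, +3, −2, …).
Letter: letters move forward 1 place in the alphabet, so c, d, e, f, g, h → i.
Combining the parts gives 23.i.

23.i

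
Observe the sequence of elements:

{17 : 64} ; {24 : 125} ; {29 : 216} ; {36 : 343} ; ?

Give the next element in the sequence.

First part goes 17, 24, 29, 36 → 41 (alternating steps +7, +5, +7, +5, …).
Second part goes 64, 125, 216, 343 → 512 (perfect cubes: 4³, 5³, 6³, …).
Combining the parts gives {41 : 512}.

{41 : 512}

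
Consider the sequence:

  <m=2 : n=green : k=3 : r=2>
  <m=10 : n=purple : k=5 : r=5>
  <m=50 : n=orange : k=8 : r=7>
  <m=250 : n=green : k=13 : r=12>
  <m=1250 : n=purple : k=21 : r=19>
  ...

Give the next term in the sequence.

M: 2, 10, 50, 250, 1250 → 6250 (×5 each step).
For the n, repeats green → purple → orange: green, purple, orange, green, purple → orange.
K goes 3, 5, 8, 13, 21 → 34 (each term is the sum of the two before it).
For the r, each term is the sum of the two before it: 2, 5, 7, 12, 19 → 31.
Putting it together: <m=6250 : n=orange : k=34 : r=31>.

<m=6250 : n=orange : k=34 : r=31>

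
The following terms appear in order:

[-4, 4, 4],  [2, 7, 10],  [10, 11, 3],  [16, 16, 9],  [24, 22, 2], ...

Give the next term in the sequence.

First slot: alternating steps +6, +8, +6, +8, …, so -4, 2, 10, 16, 24 → 30.
Second slot goes 4, 7, 11, 16, 22 → 29 (differences are 3, 4, 5, … (increasing by 1 each time)).
Third slot goes 4, 10, 3, 9, 2 → 8 (alternating steps +6, −7, +6, −7, …).
Combining the parts gives [30, 29, 8].

[30, 29, 8]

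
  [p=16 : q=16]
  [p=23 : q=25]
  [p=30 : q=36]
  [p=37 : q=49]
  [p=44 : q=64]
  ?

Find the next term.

For the p, +7 each step: 16, 23, 30, 37, 44 → 51.
Q: 16, 25, 36, 49, 64 → 81 (perfect squares: 4², 5², 6², …).
Combining the parts gives [p=51 : q=81].

[p=51 : q=81]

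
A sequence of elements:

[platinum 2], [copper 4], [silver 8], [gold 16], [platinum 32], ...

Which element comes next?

Metal: repeats platinum → copper → silver → gold, so platinum, copper, silver, gold, platinum → copper.
Second component: 2, 4, 8, 16, 32 → 64 (×2 each step).
Putting it together: [copper 64].

[copper 64]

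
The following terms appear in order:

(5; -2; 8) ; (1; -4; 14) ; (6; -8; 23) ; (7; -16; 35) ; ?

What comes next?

(13; -32; 50)

First part: each term is the sum of the two before it, so 5, 1, 6, 7 → 13.
Second part — ×2 each step: -2, -4, -8, -16 → -32.
Third part goes 8, 14, 23, 35 → 50 (differences are 6, 9, 12, … (increasing by 3 each time)).
So the next term is (13; -32; 50).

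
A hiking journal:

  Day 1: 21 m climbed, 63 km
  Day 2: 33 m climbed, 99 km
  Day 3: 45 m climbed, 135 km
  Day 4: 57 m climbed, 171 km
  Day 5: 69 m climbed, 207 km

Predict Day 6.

81 m climbed, 243 km

M climbed: 21, 33, 45, 57, 69 → 81 (+12 each step).
Km — always 3 × the m climbed: 63, 99, 135, 171, 207 → 243.
So the next record is 81 m climbed, 243 km.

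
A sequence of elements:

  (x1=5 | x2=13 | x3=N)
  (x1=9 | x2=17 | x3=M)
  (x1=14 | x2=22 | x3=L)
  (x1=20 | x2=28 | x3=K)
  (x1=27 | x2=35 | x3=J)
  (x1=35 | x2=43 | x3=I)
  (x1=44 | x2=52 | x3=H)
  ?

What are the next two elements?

(x1=54 | x2=62 | x3=G), (x1=65 | x2=73 | x3=F)

X1: differences are 4, 5, 6, … (increasing by 1 each time); 5, 9, 14, 20, 27, 35, 44 → 54 → 65.
X2: always 8 more than the x1, so 13, 17, 22, 28, 35, 43, 52 → 62 → 73.
X3: letters move back 1 place in the alphabet, so N, M, L, K, J, I, H → G → F.
Putting the parts together: (x1=54 | x2=62 | x3=G) and then (x1=65 | x2=73 | x3=F).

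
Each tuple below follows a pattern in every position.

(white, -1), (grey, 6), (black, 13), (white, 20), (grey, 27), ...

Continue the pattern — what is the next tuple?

Shade — repeats white → grey → black: white, grey, black, white, grey → black.
For the second component, +7 each step: -1, 6, 13, 20, 27 → 34.
Combining the parts gives (black, 34).

(black, 34)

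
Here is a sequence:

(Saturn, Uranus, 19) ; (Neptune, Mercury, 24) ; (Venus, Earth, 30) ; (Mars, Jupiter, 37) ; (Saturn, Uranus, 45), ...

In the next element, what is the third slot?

54

First planet: repeats Saturn → Neptune → Venus → Mars, so Saturn, Neptune, Venus, Mars, Saturn → Neptune.
Second planet — repeats Uranus → Mercury → Earth → Jupiter: Uranus, Mercury, Earth, Jupiter, Uranus → Mercury.
Third slot: differences are 5, 6, 7, … (increasing by 1 each time); 19, 24, 30, 37, 45 → 54.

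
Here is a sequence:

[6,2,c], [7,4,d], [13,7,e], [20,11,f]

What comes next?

First component goes 6, 7, 13, 20 → 33 (each term is the sum of the two before it).
For the second component, differences are 2, 3, 4, … (increasing by 1 each time): 2, 4, 7, 11 → 16.
Letter: c, d, e, f → g (letters move forward 1 place in the alphabet).
Putting it together: [33,16,g].

[33,16,g]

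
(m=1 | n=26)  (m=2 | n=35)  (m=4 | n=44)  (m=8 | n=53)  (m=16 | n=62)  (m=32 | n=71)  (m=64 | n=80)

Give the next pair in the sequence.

M: 1, 2, 4, 8, 16, 32, 64 → 128 (×2 each step).
N — +9 each step: 26, 35, 44, 53, 62, 71, 80 → 89.
Combining the parts gives (m=128 | n=89).

(m=128 | n=89)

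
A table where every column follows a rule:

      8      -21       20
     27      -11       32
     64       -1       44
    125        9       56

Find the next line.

First component goes 8, 27, 64, 125 → 216 (perfect cubes: 2³, 3³, 4³, …).
Second component: -21, -11, -1, 9 → 19 (+10 each step).
For the third component, +12 each step: 20, 32, 44, 56 → 68.
Combining the parts gives 216  19  68.

216  19  68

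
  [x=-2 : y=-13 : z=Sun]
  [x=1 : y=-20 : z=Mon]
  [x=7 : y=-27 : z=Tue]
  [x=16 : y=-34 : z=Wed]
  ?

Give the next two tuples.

X — differences are 3, 6, 9, … (increasing by 3 each time): -2, 1, 7, 16 → 28 → 43.
Y: −7 each step, so -13, -20, -27, -34 → -41 → -48.
Z: Sun, Mon, Tue, Wed → Thu → Fri (runs through the weekdays Mon→Sun).
Putting the parts together: [x=28 : y=-41 : z=Thu] and then [x=43 : y=-48 : z=Fri].

[x=28 : y=-41 : z=Thu], [x=43 : y=-48 : z=Fri]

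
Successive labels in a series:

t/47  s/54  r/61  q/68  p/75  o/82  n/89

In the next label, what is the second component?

For the second component, +7 each step: 47, 54, 61, 68, 75, 82, 89 → 96.

96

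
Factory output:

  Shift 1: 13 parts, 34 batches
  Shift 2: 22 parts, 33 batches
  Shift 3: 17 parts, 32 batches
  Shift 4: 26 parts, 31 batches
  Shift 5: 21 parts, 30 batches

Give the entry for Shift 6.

For the parts, alternating steps +9, −5, +9, −5, …: 13, 22, 17, 26, 21 → 30.
For the batches, −1 each step: 34, 33, 32, 31, 30 → 29.
So the next line is 30 parts, 29 batches.

30 parts, 29 batches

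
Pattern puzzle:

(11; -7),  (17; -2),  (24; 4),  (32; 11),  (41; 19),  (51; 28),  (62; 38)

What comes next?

First coordinate: differences are 6, 7, 8, … (increasing by 1 each time), so 11, 17, 24, 32, 41, 51, 62 → 74.
Second coordinate: differences are 5, 6, 7, … (increasing by 1 each time); -7, -2, 4, 11, 19, 28, 38 → 49.
So the next term is (74; 49).

(74; 49)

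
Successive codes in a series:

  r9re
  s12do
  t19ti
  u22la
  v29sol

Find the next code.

For the letter, letters move forward 1 place in the alphabet: r, s, t, u, v → w.
Second component — alternating steps +3, +7, +3, +7, …: 9, 12, 19, 22, 29 → 32.
Note: runs backward through the solfège scale do→ti; re, do, ti, la, sol → fa.
Putting it together: w32fa.

w32fa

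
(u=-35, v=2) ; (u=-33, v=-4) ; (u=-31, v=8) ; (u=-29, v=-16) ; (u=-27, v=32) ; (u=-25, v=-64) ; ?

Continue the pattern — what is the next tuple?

(u=-23, v=128)

U — +2 each step: -35, -33, -31, -29, -27, -25 → -23.
V: 2, -4, 8, -16, 32, -64 → 128 (×(-2) each step).
Putting it together: (u=-23, v=128).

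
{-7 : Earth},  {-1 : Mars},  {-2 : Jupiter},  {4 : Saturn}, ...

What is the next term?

{3 : Uranus}

First coordinate: alternating steps +6, −1, +6, −1, …, so -7, -1, -2, 4 → 3.
Planet — runs through the planets Mercury→Neptune: Earth, Mars, Jupiter, Saturn → Uranus.
Combining the parts gives {3 : Uranus}.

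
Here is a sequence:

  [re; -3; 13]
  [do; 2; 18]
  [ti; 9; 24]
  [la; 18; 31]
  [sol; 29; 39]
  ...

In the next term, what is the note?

Note: runs backward through the solfège scale do→ti, so re, do, ti, la, sol → fa.

fa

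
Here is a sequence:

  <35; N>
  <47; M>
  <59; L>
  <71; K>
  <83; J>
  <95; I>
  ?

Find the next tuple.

<107; H>

First part: +12 each step, so 35, 47, 59, 71, 83, 95 → 107.
Letter: letters move back 1 place in the alphabet, so N, M, L, K, J, I → H.
Combining the parts gives <107; H>.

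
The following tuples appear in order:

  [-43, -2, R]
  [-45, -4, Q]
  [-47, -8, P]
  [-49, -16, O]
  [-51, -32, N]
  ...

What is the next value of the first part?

First part — −2 each step: -43, -45, -47, -49, -51 → -53.

-53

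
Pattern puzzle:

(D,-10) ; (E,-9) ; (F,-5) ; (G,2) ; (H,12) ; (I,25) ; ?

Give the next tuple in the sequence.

Letter: letters move forward 1 place in the alphabet, so D, E, F, G, H, I → J.
Second component — differences are 1, 4, 7, … (increasing by 3 each time): -10, -9, -5, 2, 12, 25 → 41.
Combining the parts gives (J,41).

(J,41)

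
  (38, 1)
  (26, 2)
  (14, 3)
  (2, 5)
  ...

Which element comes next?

(-10, 8)

First coordinate: −12 each step; 38, 26, 14, 2 → -10.
Second coordinate — each term is the sum of the two before it: 1, 2, 3, 5 → 8.
Combining the parts gives (-10, 8).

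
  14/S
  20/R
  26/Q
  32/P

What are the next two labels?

First component: +6 each step, so 14, 20, 26, 32 → 38 → 44.
Letter: letters move back 1 place in the alphabet; S, R, Q, P → O → N.
So the next two labels are 38/O and 44/N.

38/O then 44/N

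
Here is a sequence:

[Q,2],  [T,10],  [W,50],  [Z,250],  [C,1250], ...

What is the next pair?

Letter goes Q, T, W, Z, C → F (letters move forward 3 places in the alphabet, wrapping Z→A).
For the second value, ×5 each step: 2, 10, 50, 250, 1250 → 6250.
Combining the parts gives [F,6250].

[F,6250]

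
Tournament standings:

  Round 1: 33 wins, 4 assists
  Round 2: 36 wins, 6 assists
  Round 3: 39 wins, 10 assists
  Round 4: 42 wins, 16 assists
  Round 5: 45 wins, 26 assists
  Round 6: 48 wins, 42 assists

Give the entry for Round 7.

Wins: 33, 36, 39, 42, 45, 48 → 51 (+3 each step).
Assists — each term is the sum of the two before it: 4, 6, 10, 16, 26, 42 → 68.
So the next record is 51 wins, 68 assists.

51 wins, 68 assists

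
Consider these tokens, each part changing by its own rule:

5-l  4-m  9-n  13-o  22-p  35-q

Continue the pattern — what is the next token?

57-r

First component: each term is the sum of the two before it; 5, 4, 9, 13, 22, 35 → 57.
Letter goes l, m, n, o, p, q → r (letters move forward 1 place in the alphabet).
So the next token is 57-r.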